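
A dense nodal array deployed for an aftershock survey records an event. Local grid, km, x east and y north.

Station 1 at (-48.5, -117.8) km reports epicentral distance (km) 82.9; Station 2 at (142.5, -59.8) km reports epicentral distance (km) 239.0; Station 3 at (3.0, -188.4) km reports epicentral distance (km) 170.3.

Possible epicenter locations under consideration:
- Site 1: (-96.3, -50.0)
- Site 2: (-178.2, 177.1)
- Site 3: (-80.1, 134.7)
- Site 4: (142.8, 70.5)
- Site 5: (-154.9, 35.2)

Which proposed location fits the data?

Site 1

For each candidate, compare |candidate − station| to the reported distance:
Site 1: residuals Station 1 0.1, Station 2 0.0, Station 3 0.0 → max 0.1 km
Site 2: residuals Station 1 239.3, Station 2 159.7, Station 3 237.7 → max 239.3 km
Site 3: residuals Station 1 171.6, Station 2 56.6, Station 3 163.3 → max 171.6 km
Site 4: residuals Station 1 185.5, Station 2 108.7, Station 3 123.9 → max 185.5 km
Site 5: residuals Station 1 103.5, Station 2 73.2, Station 3 103.4 → max 103.5 km
Only Site 1 has all residuals ≈ 0.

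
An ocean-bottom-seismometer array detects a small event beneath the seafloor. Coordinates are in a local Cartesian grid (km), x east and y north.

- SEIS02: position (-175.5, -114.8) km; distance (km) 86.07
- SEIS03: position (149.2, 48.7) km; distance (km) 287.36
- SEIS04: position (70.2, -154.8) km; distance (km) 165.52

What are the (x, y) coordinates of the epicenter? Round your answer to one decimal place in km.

Circle about each station: (x + 175.5)² + (y + 114.8)² = 86.07²; (x − 149.2)² + (y − 48.7)² = 287.36²; (x − 70.2)² + (y + 154.8)² = 165.52².
Subtracting the SEIS02 equation from the SEIS03 and SEIS04 equations removes the quadratic terms:
649.4 x + 327.0 y = -94514.68
491.4 x − 80.0 y = -35077.04
Solving the 2×2 system: x ≈ -89.5, y ≈ -111.3 km.

(-89.5, -111.3)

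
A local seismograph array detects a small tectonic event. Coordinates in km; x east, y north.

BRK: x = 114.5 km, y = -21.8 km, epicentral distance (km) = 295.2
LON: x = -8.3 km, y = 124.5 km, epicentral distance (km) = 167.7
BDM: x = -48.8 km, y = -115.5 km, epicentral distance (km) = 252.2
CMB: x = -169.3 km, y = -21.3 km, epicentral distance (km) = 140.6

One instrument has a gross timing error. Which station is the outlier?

LON

Solve using three stations at a time. Using BRK, BDM, CMB (subtract circle equations pairwise → linear system) gives (x, y) ≈ (-145.9, 117.2).
Distances from that point to each station vs reported:
  BRK: calculated 295.1 vs reported 295.2 → residual 0.1 km
  LON: calculated 137.8 vs reported 167.7 → residual 29.9 km
  BDM: calculated 252.1 vs reported 252.2 → residual 0.1 km
  CMB: calculated 140.5 vs reported 140.6 → residual 0.1 km
BRK, BDM, CMB are mutually consistent (residuals ≈ 0); LON is off by 29.9 km.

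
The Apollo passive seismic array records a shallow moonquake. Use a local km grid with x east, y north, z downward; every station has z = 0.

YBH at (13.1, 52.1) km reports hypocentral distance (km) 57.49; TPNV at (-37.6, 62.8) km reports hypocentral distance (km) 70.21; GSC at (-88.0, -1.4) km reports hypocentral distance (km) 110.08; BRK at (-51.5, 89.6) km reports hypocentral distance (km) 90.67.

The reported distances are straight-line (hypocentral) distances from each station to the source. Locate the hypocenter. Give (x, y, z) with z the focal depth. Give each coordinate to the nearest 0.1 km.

Each station gives a sphere (x−x_i)² + (y−y_i)² + z² = d_i² (stations at z=0).
Subtracting the YBH sphere from TPNV and GSC: z² cancels, leaving linear equations in x and y:
-101.4 x + 21.4 y = 847.24
-202.2 x − 107.0 y = -3952.57
Solving: x ≈ -0.400, y ≈ 37.696 km (keep extra digits for the depth step; rounded: -0.4, 37.7).
Then from the YBH sphere: z² = 57.49² − (x − 13.1)² − (y − 52.1)² with x = -0.400, y = 37.696, so z ≈ 53.994 ≈ 54.0 km.
Check against BRK (with the unrounded solution): distance 90.67 ≈ 90.67 km. ✓

x ≈ -0.4 km, y ≈ 37.7 km, depth ≈ 54.0 km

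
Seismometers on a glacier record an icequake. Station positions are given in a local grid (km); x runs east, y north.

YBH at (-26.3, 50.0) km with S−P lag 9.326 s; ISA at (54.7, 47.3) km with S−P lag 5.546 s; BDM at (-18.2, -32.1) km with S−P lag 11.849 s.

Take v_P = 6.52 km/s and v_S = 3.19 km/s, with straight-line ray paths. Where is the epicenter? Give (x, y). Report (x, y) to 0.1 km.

x ≈ 27.0 km, y ≈ 26.5 km

Distance from S−P lag: d = Δt · v_P v_S / (v_P − v_S) = Δt · (6.52·3.19)/(6.52−3.19) ≈ 6.2459·Δt.
So d_YBH = 58.25, d_ISA = 34.64, d_BDM = 74.01 km.
Circle about each station: (x + 26.3)² + (y − 50.0)² = 58.25²; (x − 54.7)² + (y − 47.3)² = 34.64²; (x + 18.2)² + (y + 32.1)² = 74.01².
Subtracting the YBH equation from the ISA and BDM equations removes the quadratic terms:
162.0 x − 5.4 y = 4230.82
16.2 x − 164.2 y = -3914.46
Solving the 2×2 system: x ≈ 27.0, y ≈ 26.5 km.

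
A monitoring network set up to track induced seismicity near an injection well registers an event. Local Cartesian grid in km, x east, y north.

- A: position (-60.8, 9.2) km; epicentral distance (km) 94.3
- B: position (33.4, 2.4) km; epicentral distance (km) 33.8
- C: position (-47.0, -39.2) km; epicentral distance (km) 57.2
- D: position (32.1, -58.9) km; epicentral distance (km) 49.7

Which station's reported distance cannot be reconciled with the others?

Solve using three stations at a time. Using B, C, D (subtract circle equations pairwise → linear system) gives (x, y) ≈ (5.6, -16.8).
Distances from that point to each station vs reported:
  A: calculated 71.4 vs reported 94.3 → residual 22.9 km
  B: calculated 33.8 vs reported 33.8 → residual 0.0 km
  C: calculated 57.2 vs reported 57.2 → residual 0.0 km
  D: calculated 49.7 vs reported 49.7 → residual 0.0 km
B, C, D are mutually consistent (residuals ≈ 0); A is off by 22.9 km.

A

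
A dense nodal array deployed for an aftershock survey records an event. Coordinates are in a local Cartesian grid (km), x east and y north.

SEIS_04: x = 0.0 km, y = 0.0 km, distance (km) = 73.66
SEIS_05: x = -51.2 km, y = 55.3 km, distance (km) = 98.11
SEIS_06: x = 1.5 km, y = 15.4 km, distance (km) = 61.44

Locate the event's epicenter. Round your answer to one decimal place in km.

Circle about each station: x² + y² = 73.66²; (x + 51.2)² + (y − 55.3)² = 98.11²; (x − 1.5)² + (y − 15.4)² = 61.44².
Subtracting the SEIS_04 equation from the SEIS_05 and SEIS_06 equations removes the quadratic terms:
-102.4 x + 110.6 y = 1479.75
3.0 x + 30.8 y = 1890.33
Solving the 2×2 system: x ≈ 46.9, y ≈ 56.8 km.

(46.9, 56.8)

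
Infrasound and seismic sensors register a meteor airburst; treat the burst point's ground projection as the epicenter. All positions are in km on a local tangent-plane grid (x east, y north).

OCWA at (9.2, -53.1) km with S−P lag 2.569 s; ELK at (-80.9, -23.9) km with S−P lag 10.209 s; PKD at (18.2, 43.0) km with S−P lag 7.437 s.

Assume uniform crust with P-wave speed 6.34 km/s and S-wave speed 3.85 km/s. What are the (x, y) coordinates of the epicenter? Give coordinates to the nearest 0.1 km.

Distance from S−P lag: d = Δt · v_P v_S / (v_P − v_S) = Δt · (6.34·3.85)/(6.34−3.85) ≈ 9.8028·Δt.
So d_OCWA = 25.18, d_ELK = 100.08, d_PKD = 72.90 km.
Circle about each station: (x − 9.2)² + (y + 53.1)² = 25.18²; (x + 80.9)² + (y + 23.9)² = 100.08²; (x − 18.2)² + (y − 43.0)² = 72.90².
Subtracting pairs of circle equations eliminates x²+y² and gives linear equations (the radical axes):
-180.2 x + 58.4 y = -5170.20
18.0 x + 192.2 y = -5404.39
Solving the 2×2 system: x ≈ 19.0, y ≈ -29.9 km.
Check against OCWA (with the unrounded x, y): √((x − 9.2)²+(y + 53.1)²) = 25.19 ≈ 25.18 km. ✓

19.0 km east, -29.9 km north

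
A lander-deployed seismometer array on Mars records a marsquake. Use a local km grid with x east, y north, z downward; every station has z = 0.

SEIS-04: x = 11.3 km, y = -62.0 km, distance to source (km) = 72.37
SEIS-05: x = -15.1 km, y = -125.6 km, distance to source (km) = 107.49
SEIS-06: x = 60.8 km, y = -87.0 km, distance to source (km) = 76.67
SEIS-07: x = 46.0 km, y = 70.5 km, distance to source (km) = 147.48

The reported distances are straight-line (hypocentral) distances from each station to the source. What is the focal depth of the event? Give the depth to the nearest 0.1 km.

z ≈ 67.7 km

Each station gives a sphere (x−x_i)² + (y−y_i)² + z² = d_i² (stations at z=0).
Subtracting the SEIS-04 sphere from SEIS-05 and SEIS-06: z² cancels, leaving linear equations in x and y:
-52.8 x − 127.2 y = 5715.00
99.0 x − 50.0 y = 6653.08
Solving: x ≈ 36.797, y ≈ -60.203 km (keep extra digits for the depth step; rounded: 36.8, -60.2).
Then from the SEIS-04 sphere: z² = 72.37² − (x − 11.3)² − (y + 62.0)² with x = 36.797, y = -60.203, so z ≈ 67.706 ≈ 67.7 km.
Check against SEIS-07 (with the unrounded solution): distance 147.49 ≈ 147.48 km. ✓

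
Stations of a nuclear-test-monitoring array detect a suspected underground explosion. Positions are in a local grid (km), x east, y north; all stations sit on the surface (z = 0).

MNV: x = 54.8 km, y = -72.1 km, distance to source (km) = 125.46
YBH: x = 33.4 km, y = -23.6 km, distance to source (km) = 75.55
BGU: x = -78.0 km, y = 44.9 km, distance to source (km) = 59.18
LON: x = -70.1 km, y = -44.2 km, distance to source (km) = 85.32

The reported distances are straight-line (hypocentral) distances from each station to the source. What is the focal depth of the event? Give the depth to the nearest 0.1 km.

9.5 km

Each station gives a sphere (x−x_i)² + (y−y_i)² + z² = d_i² (stations at z=0).
Subtracting the MNV sphere from YBH and BGU: z² cancels, leaving linear equations in x and y:
-42.8 x + 97.0 y = 3503.48
-265.6 x + 234.0 y = 12136.50
Solving: x ≈ -22.697, y ≈ 26.104 km (keep extra digits for the depth step; rounded: -22.7, 26.1).
Then from the MNV sphere: z² = 125.46² − (x − 54.8)² − (y + 72.1)² with x = -22.697, y = 26.104, so z ≈ 9.508 ≈ 9.5 km.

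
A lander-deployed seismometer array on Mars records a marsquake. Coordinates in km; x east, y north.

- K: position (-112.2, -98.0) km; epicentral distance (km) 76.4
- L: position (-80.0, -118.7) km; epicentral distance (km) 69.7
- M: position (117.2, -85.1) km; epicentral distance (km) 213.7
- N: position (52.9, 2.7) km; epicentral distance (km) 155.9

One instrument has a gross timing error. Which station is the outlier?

Solve using three stations at a time. Using L, M, N (subtract circle equations pairwise → linear system) gives (x, y) ≈ (-93.6, -50.4).
Distances from that point to each station vs reported:
  K: calculated 51.1 vs reported 76.4 → residual 25.3 km
  L: calculated 69.6 vs reported 69.7 → residual 0.1 km
  M: calculated 213.7 vs reported 213.7 → residual 0.0 km
  N: calculated 155.9 vs reported 155.9 → residual 0.0 km
L, M, N are mutually consistent (residuals ≈ 0); K is off by 25.3 km.

K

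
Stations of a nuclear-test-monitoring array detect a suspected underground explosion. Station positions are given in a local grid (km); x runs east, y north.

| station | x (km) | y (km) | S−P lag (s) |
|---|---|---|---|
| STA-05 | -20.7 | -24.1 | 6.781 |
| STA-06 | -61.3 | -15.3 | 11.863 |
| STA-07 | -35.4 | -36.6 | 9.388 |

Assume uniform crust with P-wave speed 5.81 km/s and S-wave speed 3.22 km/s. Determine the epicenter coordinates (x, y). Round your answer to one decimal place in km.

(23.5, -3.0)

Distance from S−P lag: d = Δt · v_P v_S / (v_P − v_S) = Δt · (5.81·3.22)/(5.81−3.22) ≈ 7.2232·Δt.
So d_STA-05 = 48.98, d_STA-06 = 85.69, d_STA-07 = 67.81 km.
Circle about each station: (x + 20.7)² + (y + 24.1)² = 48.98²; (x + 61.3)² + (y + 15.3)² = 85.69²; (x + 35.4)² + (y + 36.6)² = 67.81².
Subtracting the STA-05 equation from the STA-06 and STA-07 equations removes the quadratic terms:
-81.2 x + 17.6 y = -1961.26
-29.4 x − 25.0 y = -615.74
Solving the 2×2 system: x ≈ 23.5, y ≈ -3.0 km.
Check against STA-05 (with the unrounded x, y): √((x + 20.7)²+(y + 24.1)²) = 48.98 ≈ 48.98 km. ✓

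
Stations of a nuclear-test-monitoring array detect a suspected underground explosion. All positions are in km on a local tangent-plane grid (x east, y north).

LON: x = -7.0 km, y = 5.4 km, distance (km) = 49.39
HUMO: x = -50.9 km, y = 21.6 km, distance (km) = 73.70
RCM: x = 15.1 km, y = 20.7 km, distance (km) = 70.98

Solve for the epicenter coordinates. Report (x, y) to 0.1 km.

(-15.8, -43.2)

Circle about each station: (x + 7.0)² + (y − 5.4)² = 49.39²; (x + 50.9)² + (y − 21.6)² = 73.70²; (x − 15.1)² + (y − 20.7)² = 70.98².
Subtracting pairs of circle equations eliminates x²+y² and gives linear equations (the radical axes):
-87.8 x + 32.4 y = -13.11
44.2 x + 30.6 y = -2020.45
Solving the 2×2 system: x ≈ -15.8, y ≈ -43.2 km.
Check against LON (with the unrounded x, y): √((x + 7.0)²+(y − 5.4)²) = 49.40 ≈ 49.39 km. ✓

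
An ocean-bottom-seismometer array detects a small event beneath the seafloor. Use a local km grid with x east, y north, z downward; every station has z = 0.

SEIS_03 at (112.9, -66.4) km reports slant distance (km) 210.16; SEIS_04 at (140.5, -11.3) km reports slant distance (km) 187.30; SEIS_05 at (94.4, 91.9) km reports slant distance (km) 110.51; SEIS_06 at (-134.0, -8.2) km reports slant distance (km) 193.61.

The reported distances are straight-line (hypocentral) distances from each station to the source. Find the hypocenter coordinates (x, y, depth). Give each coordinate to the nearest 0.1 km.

(8.9, 102.6, 69.2)

Each station gives a sphere (x−x_i)² + (y−y_i)² + z² = d_i² (stations at z=0).
Subtracting the SEIS_03 sphere from SEIS_04 and SEIS_05: z² cancels, leaving linear equations in x and y:
55.2 x + 110.2 y = 11798.51
-37.0 x + 316.6 y = 32156.37
Solving: x ≈ 8.898, y ≈ 102.608 km (keep extra digits for the depth step; rounded: 8.9, 102.6).
Then from the SEIS_03 sphere: z² = 210.16² − (x − 112.9)² − (y + 66.4)² with x = 8.898, y = 102.608, so z ≈ 69.189 ≈ 69.2 km.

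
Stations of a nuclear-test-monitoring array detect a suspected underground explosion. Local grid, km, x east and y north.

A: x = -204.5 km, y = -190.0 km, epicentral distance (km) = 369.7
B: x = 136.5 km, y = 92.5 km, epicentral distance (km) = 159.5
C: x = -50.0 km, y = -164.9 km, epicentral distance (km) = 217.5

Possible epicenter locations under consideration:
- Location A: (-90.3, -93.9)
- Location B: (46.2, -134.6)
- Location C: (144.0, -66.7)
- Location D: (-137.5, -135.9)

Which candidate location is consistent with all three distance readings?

Location C

For each candidate, compare |candidate − station| to the reported distance:
Location A: residuals A 220.4, B 134.1, C 135.9 → max 220.4 km
Location B: residuals A 113.0, B 84.9, C 116.6 → max 116.6 km
Location C: residuals A 0.0, B 0.1, C 0.1 → max 0.1 km
Location D: residuals A 283.6, B 197.2, C 125.3 → max 283.6 km
Only Location C has all residuals ≈ 0.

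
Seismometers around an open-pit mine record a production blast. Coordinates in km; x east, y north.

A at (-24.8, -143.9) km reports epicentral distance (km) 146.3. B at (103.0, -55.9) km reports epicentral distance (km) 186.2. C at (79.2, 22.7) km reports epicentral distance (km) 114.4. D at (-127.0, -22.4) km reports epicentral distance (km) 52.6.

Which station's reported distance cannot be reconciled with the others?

Solve using three stations at a time. Using A, B, D (subtract circle equations pairwise → linear system) gives (x, y) ≈ (-76.7, -7.1).
Distances from that point to each station vs reported:
  A: calculated 146.3 vs reported 146.3 → residual 0.0 km
  B: calculated 186.2 vs reported 186.2 → residual 0.0 km
  C: calculated 158.7 vs reported 114.4 → residual 44.3 km
  D: calculated 52.6 vs reported 52.6 → residual 0.0 km
A, B, D are mutually consistent (residuals ≈ 0); C is off by 44.3 km.

C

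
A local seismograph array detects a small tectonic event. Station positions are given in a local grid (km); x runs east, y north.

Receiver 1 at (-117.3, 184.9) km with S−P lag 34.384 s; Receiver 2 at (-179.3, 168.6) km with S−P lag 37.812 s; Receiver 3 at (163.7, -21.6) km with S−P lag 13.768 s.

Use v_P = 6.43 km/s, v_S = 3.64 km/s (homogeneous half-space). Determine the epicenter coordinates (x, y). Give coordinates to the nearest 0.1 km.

51.5 km east, -49.0 km north

Distance from S−P lag: d = Δt · v_P v_S / (v_P − v_S) = Δt · (6.43·3.64)/(6.43−3.64) ≈ 8.3890·Δt.
So d_Receiver 1 = 288.45, d_Receiver 2 = 317.20, d_Receiver 3 = 115.50 km.
Circle about each station: (x + 117.3)² + (y − 184.9)² = 288.45²; (x + 179.3)² + (y − 168.6)² = 317.20²; (x − 163.7)² + (y + 21.6)² = 115.50².
Subtracting pairs of circle equations eliminates x²+y² and gives linear equations (the radical axes):
-124.0 x − 32.6 y = -4785.29
562.0 x − 413.0 y = 49180.10
Solving the 2×2 system: x ≈ 51.5, y ≈ -49.0 km.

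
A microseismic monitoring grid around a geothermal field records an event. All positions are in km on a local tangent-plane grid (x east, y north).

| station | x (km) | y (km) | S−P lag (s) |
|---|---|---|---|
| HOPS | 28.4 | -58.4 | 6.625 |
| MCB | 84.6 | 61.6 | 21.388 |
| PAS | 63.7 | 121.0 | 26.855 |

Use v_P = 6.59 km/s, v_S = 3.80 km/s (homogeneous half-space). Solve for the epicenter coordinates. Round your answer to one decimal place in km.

(3.5, -112.4)

Distance from S−P lag: d = Δt · v_P v_S / (v_P − v_S) = Δt · (6.59·3.80)/(6.59−3.80) ≈ 8.9756·Δt.
So d_HOPS = 59.46, d_MCB = 191.97, d_PAS = 241.04 km.
Circle about each station: (x − 28.4)² + (y + 58.4)² = 59.46²; (x − 84.6)² + (y − 61.6)² = 191.97²; (x − 63.7)² + (y − 121.0)² = 241.04².
Subtracting the HOPS equation from the MCB and PAS equations removes the quadratic terms:
112.4 x + 240.0 y = -26582.39
70.6 x + 358.8 y = -40083.22
Solving the 2×2 system: x ≈ 3.5, y ≈ -112.4 km.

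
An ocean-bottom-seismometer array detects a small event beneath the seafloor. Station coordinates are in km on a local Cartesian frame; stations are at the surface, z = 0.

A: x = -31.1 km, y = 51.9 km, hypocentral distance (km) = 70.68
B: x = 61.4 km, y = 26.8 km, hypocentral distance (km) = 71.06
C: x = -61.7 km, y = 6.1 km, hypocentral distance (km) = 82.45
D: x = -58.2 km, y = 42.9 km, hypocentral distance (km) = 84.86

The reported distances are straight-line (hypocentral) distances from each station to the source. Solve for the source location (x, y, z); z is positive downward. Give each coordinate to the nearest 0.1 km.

Each station gives a sphere (x−x_i)² + (y−y_i)² + z² = d_i² (stations at z=0).
Subtracting the A sphere from B and C: z² cancels, leaving linear equations in x and y:
185.0 x − 50.2 y = 773.52
-61.2 x − 91.6 y = -1619.06
Solving: x ≈ 7.600, y ≈ 12.598 km (keep extra digits for the depth step; rounded: 7.6, 12.6).
Then from the A sphere: z² = 70.68² − (x + 31.1)² − (y − 51.9)² with x = 7.600, y = 12.598, so z ≈ 44.196 ≈ 44.2 km.
Check against D (with the unrounded solution): distance 84.86 ≈ 84.86 km. ✓

x ≈ 7.6 km, y ≈ 12.6 km, depth ≈ 44.2 km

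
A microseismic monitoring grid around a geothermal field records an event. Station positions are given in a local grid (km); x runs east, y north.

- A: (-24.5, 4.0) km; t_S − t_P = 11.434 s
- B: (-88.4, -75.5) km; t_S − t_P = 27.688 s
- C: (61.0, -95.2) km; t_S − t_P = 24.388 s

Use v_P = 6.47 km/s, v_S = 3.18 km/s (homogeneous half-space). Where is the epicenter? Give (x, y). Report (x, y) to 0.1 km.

Distance from S−P lag: d = Δt · v_P v_S / (v_P − v_S) = Δt · (6.47·3.18)/(6.47−3.18) ≈ 6.2537·Δt.
So d_A = 71.50, d_B = 173.15, d_C = 152.51 km.
Circle about each station: (x + 24.5)² + (y − 4.0)² = 71.50²; (x + 88.4)² + (y + 75.5)² = 173.15²; (x − 61.0)² + (y + 95.2)² = 152.51².
Subtracting the A equation from the B and C equations removes the quadratic terms:
-127.8 x − 159.0 y = -11970.11
171.0 x − 198.4 y = -5979.26
Solving the 2×2 system: x ≈ 27.1, y ≈ 53.5 km.

27.1 km east, 53.5 km north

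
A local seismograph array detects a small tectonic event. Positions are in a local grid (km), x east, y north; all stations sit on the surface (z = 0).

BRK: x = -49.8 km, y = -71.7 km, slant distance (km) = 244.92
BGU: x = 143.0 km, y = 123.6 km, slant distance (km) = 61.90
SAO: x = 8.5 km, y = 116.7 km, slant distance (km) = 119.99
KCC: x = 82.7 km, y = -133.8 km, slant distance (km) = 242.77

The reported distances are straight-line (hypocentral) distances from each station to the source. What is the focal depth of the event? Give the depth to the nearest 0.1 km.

51.0 km

Each station gives a sphere (x−x_i)² + (y−y_i)² + z² = d_i² (stations at z=0).
Subtracting the BRK sphere from BGU and SAO: z² cancels, leaving linear equations in x and y:
385.6 x + 390.6 y = 84259.23
116.6 x + 376.8 y = 51658.42
Solving: x ≈ 116.001, y ≈ 101.201 km (keep extra digits for the depth step; rounded: 116.0, 101.2).
Then from the BRK sphere: z² = 244.92² − (x + 49.8)² − (y + 71.7)² with x = 116.001, y = 101.201, so z ≈ 51.001 ≈ 51.0 km.
Check against KCC (with the unrounded solution): distance 242.77 ≈ 242.77 km. ✓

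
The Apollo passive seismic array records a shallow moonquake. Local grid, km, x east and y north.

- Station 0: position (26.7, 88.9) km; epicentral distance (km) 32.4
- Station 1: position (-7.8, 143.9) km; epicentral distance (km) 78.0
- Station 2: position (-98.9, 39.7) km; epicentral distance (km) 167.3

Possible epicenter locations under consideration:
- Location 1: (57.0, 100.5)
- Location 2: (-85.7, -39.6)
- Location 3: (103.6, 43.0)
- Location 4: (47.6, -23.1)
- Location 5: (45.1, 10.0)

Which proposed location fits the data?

For each candidate, compare |candidate − station| to the reported distance:
Location 1: residuals Station 0 0.0, Station 1 0.0, Station 2 0.0 → max 0.0 km
Location 2: residuals Station 0 138.3, Station 1 121.4, Station 2 86.9 → max 138.3 km
Location 3: residuals Station 0 57.2, Station 1 72.3, Station 2 35.2 → max 72.3 km
Location 4: residuals Station 0 81.5, Station 1 97.9, Station 2 7.9 → max 97.9 km
Location 5: residuals Station 0 48.6, Station 1 66.0, Station 2 20.3 → max 66.0 km
Only Location 1 has all residuals ≈ 0.

Location 1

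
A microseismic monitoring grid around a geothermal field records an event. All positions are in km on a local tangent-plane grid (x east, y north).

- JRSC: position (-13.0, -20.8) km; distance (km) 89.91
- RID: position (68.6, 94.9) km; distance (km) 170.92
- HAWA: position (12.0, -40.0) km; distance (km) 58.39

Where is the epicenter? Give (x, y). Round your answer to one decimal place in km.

Circle about each station: (x + 13.0)² + (y + 20.8)² = 89.91²; (x − 68.6)² + (y − 94.9)² = 170.92²; (x − 12.0)² + (y + 40.0)² = 58.39².
Subtracting pairs of circle equations eliminates x²+y² and gives linear equations (the radical axes):
163.2 x + 231.4 y = -8019.51
50.0 x − 38.4 y = 5816.78
Solving the 2×2 system: x ≈ 58.2, y ≈ -75.7 km.

(58.2, -75.7)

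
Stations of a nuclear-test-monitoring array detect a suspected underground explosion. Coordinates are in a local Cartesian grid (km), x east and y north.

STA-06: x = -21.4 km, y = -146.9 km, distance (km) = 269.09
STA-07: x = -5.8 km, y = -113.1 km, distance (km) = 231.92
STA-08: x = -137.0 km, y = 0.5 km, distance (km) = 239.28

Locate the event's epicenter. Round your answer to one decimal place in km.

Circle about each station: (x + 21.4)² + (y + 146.9)² = 269.09²; (x + 5.8)² + (y + 113.1)² = 231.92²; (x + 137.0)² + (y − 0.5)² = 239.28².
Subtracting pairs of circle equations eliminates x²+y² and gives linear equations (the radical axes):
31.2 x + 67.6 y = 9410.22
-231.2 x + 294.8 y = 11886.19
Solving the 2×2 system: x ≈ 79.4, y ≈ 102.6 km.
Check against STA-06 (with the unrounded x, y): √((x + 21.4)²+(y + 146.9)²) = 269.06 ≈ 269.09 km. ✓

x ≈ 79.4 km, y ≈ 102.6 km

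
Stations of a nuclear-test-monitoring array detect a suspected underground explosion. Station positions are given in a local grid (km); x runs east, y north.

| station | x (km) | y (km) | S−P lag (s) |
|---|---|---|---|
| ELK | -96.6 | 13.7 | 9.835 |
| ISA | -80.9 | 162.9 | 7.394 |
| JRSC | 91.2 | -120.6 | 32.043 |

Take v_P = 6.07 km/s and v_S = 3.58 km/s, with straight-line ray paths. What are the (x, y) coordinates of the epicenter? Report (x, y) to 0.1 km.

-82.7 km east, 98.4 km north

Distance from S−P lag: d = Δt · v_P v_S / (v_P − v_S) = Δt · (6.07·3.58)/(6.07−3.58) ≈ 8.7271·Δt.
So d_ELK = 85.83, d_ISA = 64.53, d_JRSC = 279.64 km.
Circle about each station: (x + 96.6)² + (y − 13.7)² = 85.83²; (x + 80.9)² + (y − 162.9)² = 64.53²; (x − 91.2)² + (y + 120.6)² = 279.64².
Subtracting pairs of circle equations eliminates x²+y² and gives linear equations (the radical axes):
31.4 x + 298.4 y = 26764.64
375.6 x − 268.6 y = -57489.19
Solving the 2×2 system: x ≈ -82.7, y ≈ 98.4 km.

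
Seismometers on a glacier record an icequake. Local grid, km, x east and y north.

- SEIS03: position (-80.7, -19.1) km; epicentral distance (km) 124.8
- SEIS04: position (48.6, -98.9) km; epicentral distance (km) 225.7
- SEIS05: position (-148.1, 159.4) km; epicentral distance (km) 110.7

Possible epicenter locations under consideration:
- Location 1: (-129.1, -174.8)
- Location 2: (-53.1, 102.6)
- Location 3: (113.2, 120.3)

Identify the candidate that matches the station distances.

Location 2

For each candidate, compare |candidate − station| to the reported distance:
Location 1: residuals SEIS03 38.2, SEIS04 32.5, SEIS05 224.0 → max 224.0 km
Location 2: residuals SEIS03 0.0, SEIS04 0.0, SEIS05 0.0 → max 0.0 km
Location 3: residuals SEIS03 114.0, SEIS04 2.8, SEIS05 153.5 → max 153.5 km
Only Location 2 has all residuals ≈ 0.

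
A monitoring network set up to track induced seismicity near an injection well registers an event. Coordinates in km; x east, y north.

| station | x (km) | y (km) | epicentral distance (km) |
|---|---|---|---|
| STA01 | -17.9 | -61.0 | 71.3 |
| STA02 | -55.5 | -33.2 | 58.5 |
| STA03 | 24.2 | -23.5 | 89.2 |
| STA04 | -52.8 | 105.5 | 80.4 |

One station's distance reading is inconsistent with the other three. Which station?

STA01

Solve using three stations at a time. Using STA02, STA03, STA04 (subtract circle equations pairwise → linear system) gives (x, y) ≈ (-50.6, 25.1).
Distances from that point to each station vs reported:
  STA01: calculated 92.1 vs reported 71.3 → residual 20.8 km
  STA02: calculated 58.5 vs reported 58.5 → residual 0.0 km
  STA03: calculated 89.2 vs reported 89.2 → residual 0.0 km
  STA04: calculated 80.4 vs reported 80.4 → residual 0.0 km
STA02, STA03, STA04 are mutually consistent (residuals ≈ 0); STA01 is off by 20.8 km.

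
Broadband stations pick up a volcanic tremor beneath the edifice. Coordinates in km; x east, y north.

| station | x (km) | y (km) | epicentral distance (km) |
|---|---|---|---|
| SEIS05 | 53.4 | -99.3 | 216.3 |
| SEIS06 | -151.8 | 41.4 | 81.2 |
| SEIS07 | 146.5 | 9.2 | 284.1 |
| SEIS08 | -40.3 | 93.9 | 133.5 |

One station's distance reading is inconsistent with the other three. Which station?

SEIS06

Solve using three stations at a time. Using SEIS05, SEIS07, SEIS08 (subtract circle equations pairwise → linear system) gives (x, y) ≈ (-137.5, 2.4).
Distances from that point to each station vs reported:
  SEIS05: calculated 216.3 vs reported 216.3 → residual 0.0 km
  SEIS06: calculated 41.5 vs reported 81.2 → residual 39.7 km
  SEIS07: calculated 284.1 vs reported 284.1 → residual 0.0 km
  SEIS08: calculated 133.5 vs reported 133.5 → residual 0.0 km
SEIS05, SEIS07, SEIS08 are mutually consistent (residuals ≈ 0); SEIS06 is off by 39.7 km.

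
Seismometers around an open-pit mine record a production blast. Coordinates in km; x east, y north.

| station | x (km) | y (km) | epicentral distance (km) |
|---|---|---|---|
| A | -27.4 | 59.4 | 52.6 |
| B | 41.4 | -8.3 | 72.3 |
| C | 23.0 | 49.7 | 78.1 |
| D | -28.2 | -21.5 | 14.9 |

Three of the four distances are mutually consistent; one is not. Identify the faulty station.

A

Solve using three stations at a time. Using B, C, D (subtract circle equations pairwise → linear system) gives (x, y) ≈ (-30.9, -6.8).
Distances from that point to each station vs reported:
  A: calculated 66.3 vs reported 52.6 → residual 13.7 km
  B: calculated 72.3 vs reported 72.3 → residual 0.0 km
  C: calculated 78.1 vs reported 78.1 → residual 0.0 km
  D: calculated 14.9 vs reported 14.9 → residual 0.0 km
B, C, D are mutually consistent (residuals ≈ 0); A is off by 13.7 km.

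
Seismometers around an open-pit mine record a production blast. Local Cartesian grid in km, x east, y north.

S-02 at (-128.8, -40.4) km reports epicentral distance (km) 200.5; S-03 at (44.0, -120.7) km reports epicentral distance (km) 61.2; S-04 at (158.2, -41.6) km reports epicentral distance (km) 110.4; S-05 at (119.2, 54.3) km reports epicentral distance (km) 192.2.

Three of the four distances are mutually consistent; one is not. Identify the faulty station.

S-02

Solve using three stations at a time. Using S-03, S-04, S-05 (subtract circle equations pairwise → linear system) gives (x, y) ≈ (103.0, -137.2).
Distances from that point to each station vs reported:
  S-02: calculated 251.2 vs reported 200.5 → residual 50.7 km
  S-03: calculated 61.3 vs reported 61.2 → residual 0.1 km
  S-04: calculated 110.4 vs reported 110.4 → residual 0.0 km
  S-05: calculated 192.2 vs reported 192.2 → residual 0.0 km
S-03, S-04, S-05 are mutually consistent (residuals ≈ 0); S-02 is off by 50.7 km.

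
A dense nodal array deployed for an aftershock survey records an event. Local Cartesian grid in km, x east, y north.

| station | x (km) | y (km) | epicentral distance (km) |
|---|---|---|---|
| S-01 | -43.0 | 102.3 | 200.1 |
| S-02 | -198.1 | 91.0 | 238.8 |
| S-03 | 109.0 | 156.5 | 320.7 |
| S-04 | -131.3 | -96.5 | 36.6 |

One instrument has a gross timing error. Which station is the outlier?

Solve using three stations at a time. Using S-01, S-03, S-04 (subtract circle equations pairwise → linear system) gives (x, y) ≈ (-95.0, -90.9).
Distances from that point to each station vs reported:
  S-01: calculated 200.1 vs reported 200.1 → residual 0.0 km
  S-02: calculated 209.1 vs reported 238.8 → residual 29.7 km
  S-03: calculated 320.7 vs reported 320.7 → residual 0.0 km
  S-04: calculated 36.7 vs reported 36.6 → residual 0.1 km
S-01, S-03, S-04 are mutually consistent (residuals ≈ 0); S-02 is off by 29.7 km.

S-02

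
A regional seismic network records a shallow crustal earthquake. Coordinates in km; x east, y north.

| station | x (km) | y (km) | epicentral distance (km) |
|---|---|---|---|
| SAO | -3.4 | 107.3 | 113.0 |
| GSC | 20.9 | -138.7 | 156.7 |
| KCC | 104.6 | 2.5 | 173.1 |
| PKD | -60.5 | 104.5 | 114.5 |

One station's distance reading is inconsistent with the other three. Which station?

Solve using three stations at a time. Using GSC, KCC, PKD (subtract circle equations pairwise → linear system) gives (x, y) ≈ (-68.0, -9.7).
Distances from that point to each station vs reported:
  SAO: calculated 133.7 vs reported 113.0 → residual 20.7 km
  GSC: calculated 156.7 vs reported 156.7 → residual 0.0 km
  KCC: calculated 173.1 vs reported 173.1 → residual 0.0 km
  PKD: calculated 114.5 vs reported 114.5 → residual 0.0 km
GSC, KCC, PKD are mutually consistent (residuals ≈ 0); SAO is off by 20.7 km.

SAO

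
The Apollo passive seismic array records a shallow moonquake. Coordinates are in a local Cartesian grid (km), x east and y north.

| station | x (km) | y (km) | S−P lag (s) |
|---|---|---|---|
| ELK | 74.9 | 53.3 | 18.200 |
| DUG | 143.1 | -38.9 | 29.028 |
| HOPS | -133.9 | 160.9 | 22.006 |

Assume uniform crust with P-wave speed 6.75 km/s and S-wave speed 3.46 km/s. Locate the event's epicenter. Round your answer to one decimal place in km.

Distance from S−P lag: d = Δt · v_P v_S / (v_P − v_S) = Δt · (6.75·3.46)/(6.75−3.46) ≈ 7.0988·Δt.
So d_ELK = 129.20, d_DUG = 206.06, d_HOPS = 156.22 km.
Circle about each station: (x − 74.9)² + (y − 53.3)² = 129.20²; (x − 143.1)² + (y + 38.9)² = 206.06²; (x + 133.9)² + (y − 160.9)² = 156.22².
Subtracting the ELK equation from the DUG and HOPS equations removes the quadratic terms:
136.4 x − 184.4 y = -12228.16
-417.6 x + 215.2 y = 27655.07
Solving the 2×2 system: x ≈ -51.8, y ≈ 28.0 km.

x ≈ -51.8 km, y ≈ 28.0 km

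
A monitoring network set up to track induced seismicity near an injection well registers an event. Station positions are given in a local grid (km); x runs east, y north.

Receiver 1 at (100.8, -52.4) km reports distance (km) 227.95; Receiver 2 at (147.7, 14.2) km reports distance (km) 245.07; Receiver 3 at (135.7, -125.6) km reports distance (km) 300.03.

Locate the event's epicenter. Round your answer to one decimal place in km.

Circle about each station: (x − 100.8)² + (y + 52.4)² = 227.95²; (x − 147.7)² + (y − 14.2)² = 245.07²; (x − 135.7)² + (y + 125.6)² = 300.03².
Subtracting pairs of circle equations eliminates x²+y² and gives linear equations (the radical axes):
93.8 x + 133.2 y = 1012.43
69.8 x − 146.4 y = -16773.35
Solving the 2×2 system: x ≈ -90.6, y ≈ 71.4 km.

(-90.6, 71.4)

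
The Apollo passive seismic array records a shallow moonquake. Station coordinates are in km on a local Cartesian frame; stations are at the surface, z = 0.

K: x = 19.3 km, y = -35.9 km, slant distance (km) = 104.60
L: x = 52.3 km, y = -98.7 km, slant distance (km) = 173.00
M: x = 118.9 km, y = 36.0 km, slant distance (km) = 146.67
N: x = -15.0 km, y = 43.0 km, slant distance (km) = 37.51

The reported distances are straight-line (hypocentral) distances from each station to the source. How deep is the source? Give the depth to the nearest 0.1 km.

35.3 km

Each station gives a sphere (x−x_i)² + (y−y_i)² + z² = d_i² (stations at z=0).
Subtracting the K sphere from L and M: z² cancels, leaving linear equations in x and y:
66.0 x − 125.6 y = -8172.16
199.2 x + 143.8 y = 3200.98
Solving: x ≈ -22.402, y ≈ 53.293 km (keep extra digits for the depth step; rounded: -22.4, 53.3).
Then from the K sphere: z² = 104.60² − (x − 19.3)² − (y + 35.9)² with x = -22.402, y = 53.293, so z ≈ 35.309 ≈ 35.3 km.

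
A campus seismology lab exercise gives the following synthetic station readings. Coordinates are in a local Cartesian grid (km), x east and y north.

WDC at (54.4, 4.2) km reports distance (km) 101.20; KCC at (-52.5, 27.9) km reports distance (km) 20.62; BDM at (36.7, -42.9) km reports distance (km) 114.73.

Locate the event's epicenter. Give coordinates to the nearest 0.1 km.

Circle about each station: (x − 54.4)² + (y − 4.2)² = 101.20²; (x + 52.5)² + (y − 27.9)² = 20.62²; (x − 36.7)² + (y + 42.9)² = 114.73².
Subtracting the WDC equation from the KCC and BDM equations removes the quadratic terms:
-213.8 x + 47.4 y = 10373.92
-35.4 x − 94.2 y = -2711.23
Solving the 2×2 system: x ≈ -38.9, y ≈ 43.4 km.

-38.9 km east, 43.4 km north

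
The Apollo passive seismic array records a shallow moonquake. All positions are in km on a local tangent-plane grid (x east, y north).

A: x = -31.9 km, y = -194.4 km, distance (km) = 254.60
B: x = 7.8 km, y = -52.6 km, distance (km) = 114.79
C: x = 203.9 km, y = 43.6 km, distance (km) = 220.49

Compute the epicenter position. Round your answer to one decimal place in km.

Circle about each station: (x + 31.9)² + (y + 194.4)² = 254.60²; (x − 7.8)² + (y + 52.6)² = 114.79²; (x − 203.9)² + (y − 43.6)² = 220.49².
Subtracting pairs of circle equations eliminates x²+y² and gives linear equations (the radical axes):
79.4 x + 283.6 y = 15663.05
471.6 x + 476.0 y = 20872.52
Solving the 2×2 system: x ≈ -16.0, y ≈ 59.7 km.

(-16.0, 59.7)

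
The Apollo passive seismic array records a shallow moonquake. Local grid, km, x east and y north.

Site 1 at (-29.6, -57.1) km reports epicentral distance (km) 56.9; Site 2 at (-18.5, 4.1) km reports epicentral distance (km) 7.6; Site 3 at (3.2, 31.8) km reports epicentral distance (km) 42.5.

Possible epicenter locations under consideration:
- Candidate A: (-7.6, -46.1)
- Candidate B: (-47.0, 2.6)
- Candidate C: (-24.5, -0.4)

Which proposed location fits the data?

For each candidate, compare |candidate − station| to the reported distance:
Candidate A: residuals Site 1 32.3, Site 2 43.8, Site 3 36.1 → max 43.8 km
Candidate B: residuals Site 1 5.3, Site 2 20.9, Site 3 15.6 → max 20.9 km
Candidate C: residuals Site 1 0.0, Site 2 0.1, Site 3 0.0 → max 0.1 km
Only Candidate C has all residuals ≈ 0.

Candidate C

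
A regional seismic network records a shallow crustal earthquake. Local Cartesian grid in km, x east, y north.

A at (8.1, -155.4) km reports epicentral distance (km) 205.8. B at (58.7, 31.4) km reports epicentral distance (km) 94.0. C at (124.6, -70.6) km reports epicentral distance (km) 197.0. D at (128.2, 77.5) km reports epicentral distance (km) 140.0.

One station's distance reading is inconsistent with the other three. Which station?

D

Solve using three stations at a time. Using A, B, C (subtract circle equations pairwise → linear system) gives (x, y) ≈ (-34.2, 46.0).
Distances from that point to each station vs reported:
  A: calculated 205.8 vs reported 205.8 → residual 0.0 km
  B: calculated 94.0 vs reported 94.0 → residual 0.0 km
  C: calculated 197.0 vs reported 197.0 → residual 0.0 km
  D: calculated 165.4 vs reported 140.0 → residual 25.4 km
A, B, C are mutually consistent (residuals ≈ 0); D is off by 25.4 km.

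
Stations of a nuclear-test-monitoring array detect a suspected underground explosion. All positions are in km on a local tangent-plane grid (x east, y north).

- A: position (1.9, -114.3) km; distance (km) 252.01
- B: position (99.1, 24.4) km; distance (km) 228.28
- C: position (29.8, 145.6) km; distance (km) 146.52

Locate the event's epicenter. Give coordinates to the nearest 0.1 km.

Circle about each station: (x − 1.9)² + (y + 114.3)² = 252.01²; (x − 99.1)² + (y − 24.4)² = 228.28²; (x − 29.8)² + (y − 145.6)² = 146.52².
Subtracting pairs of circle equations eliminates x²+y² and gives linear equations (the radical axes):
194.4 x + 277.4 y = 8745.35
55.8 x + 519.8 y = 51060.23
Solving the 2×2 system: x ≈ -112.4, y ≈ 110.3 km.
Check against A (with the unrounded x, y): √((x − 1.9)²+(y + 114.3)²) = 252.01 ≈ 252.01 km. ✓

x ≈ -112.4 km, y ≈ 110.3 km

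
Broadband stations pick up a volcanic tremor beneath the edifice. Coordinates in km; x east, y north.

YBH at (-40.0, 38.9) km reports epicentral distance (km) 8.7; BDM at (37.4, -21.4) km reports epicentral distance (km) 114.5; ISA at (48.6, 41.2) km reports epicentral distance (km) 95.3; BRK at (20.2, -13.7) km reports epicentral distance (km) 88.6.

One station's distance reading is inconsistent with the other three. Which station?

Solve using three stations at a time. Using YBH, ISA, BRK (subtract circle equations pairwise → linear system) gives (x, y) ≈ (-46.6, 44.5).
Distances from that point to each station vs reported:
  YBH: calculated 8.7 vs reported 8.7 → residual 0.0 km
  BDM: calculated 106.8 vs reported 114.5 → residual 7.7 km
  ISA: calculated 95.3 vs reported 95.3 → residual 0.0 km
  BRK: calculated 88.6 vs reported 88.6 → residual 0.0 km
YBH, ISA, BRK are mutually consistent (residuals ≈ 0); BDM is off by 7.7 km.

BDM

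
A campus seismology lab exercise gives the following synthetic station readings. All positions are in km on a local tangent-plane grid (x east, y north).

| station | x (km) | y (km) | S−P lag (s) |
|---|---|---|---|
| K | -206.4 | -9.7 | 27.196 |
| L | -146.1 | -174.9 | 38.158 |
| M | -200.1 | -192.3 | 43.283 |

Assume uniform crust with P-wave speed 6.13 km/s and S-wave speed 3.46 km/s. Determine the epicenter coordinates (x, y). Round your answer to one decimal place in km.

Distance from S−P lag: d = Δt · v_P v_S / (v_P − v_S) = Δt · (6.13·3.46)/(6.13−3.46) ≈ 7.9437·Δt.
So d_K = 216.04, d_L = 303.12, d_M = 343.83 km.
Circle about each station: (x + 206.4)² + (y + 9.7)² = 216.04²; (x + 146.1)² + (y + 174.9)² = 303.12²; (x + 200.1)² + (y + 192.3)² = 343.83².
Subtracting pairs of circle equations eliminates x²+y² and gives linear equations (the radical axes):
120.6 x − 330.4 y = -35968.28
12.6 x − 365.2 y = -37221.54
Solving the 2×2 system: x ≈ -21.0, y ≈ 101.2 km.

-21.0 km east, 101.2 km north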